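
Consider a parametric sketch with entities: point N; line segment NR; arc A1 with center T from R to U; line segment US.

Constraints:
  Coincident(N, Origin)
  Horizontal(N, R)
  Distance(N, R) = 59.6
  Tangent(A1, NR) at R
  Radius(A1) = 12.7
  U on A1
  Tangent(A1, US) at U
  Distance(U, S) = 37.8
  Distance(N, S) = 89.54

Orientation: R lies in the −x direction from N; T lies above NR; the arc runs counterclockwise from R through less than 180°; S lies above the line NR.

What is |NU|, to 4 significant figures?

54.16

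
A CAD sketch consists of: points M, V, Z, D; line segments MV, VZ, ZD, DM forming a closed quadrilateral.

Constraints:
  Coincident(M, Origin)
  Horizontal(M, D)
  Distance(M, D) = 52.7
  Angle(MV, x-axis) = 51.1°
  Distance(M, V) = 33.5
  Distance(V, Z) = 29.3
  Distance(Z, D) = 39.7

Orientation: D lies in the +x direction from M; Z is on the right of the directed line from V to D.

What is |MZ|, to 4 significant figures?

13.23

Checks: |VZ| = 29.30 ✓; |ZD| = 39.70 ✓.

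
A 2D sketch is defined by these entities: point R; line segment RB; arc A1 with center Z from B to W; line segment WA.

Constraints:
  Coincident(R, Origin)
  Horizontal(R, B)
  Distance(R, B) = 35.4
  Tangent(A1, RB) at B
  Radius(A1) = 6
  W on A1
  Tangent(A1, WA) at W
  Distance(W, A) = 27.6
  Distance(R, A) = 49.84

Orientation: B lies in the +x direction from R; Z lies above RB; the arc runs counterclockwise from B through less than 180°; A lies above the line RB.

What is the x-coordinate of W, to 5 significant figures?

41.298

R is at the origin; R and B share the same y with |RB| = 35.4 and B on the +x side, so B = (35.400, 0.0000). Since A1 is tangent to RB there, ZB ⟂ RB, so Z = B + (0, 6) = (35.400, 6.0000). Since ZW ⟂ WA (tangency), |ZA| = √(6.0² + 27.6²) = 28.245 regardless of where W sits on A1. So A lies on both circle(R, 49.84) and circle(Z, 28.245); the above-RB intersection is A = (36.224, 34.233). W is the foot of the tangent from A: W = (41.298, 7.1031).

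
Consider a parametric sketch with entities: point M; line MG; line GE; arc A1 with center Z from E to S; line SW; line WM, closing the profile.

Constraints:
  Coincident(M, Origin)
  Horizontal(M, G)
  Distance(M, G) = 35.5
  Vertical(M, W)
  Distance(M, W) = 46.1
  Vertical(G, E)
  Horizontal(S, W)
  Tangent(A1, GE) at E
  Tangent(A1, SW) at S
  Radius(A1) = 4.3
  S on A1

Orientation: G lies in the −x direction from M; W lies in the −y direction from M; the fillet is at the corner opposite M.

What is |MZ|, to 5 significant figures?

52.160

M is at the origin; MG is horizontal with |MG| = 35.5 and G on the −x side, so G = (-35.500, 0.0000). M and W share the same x with |MW| = 46.1 and W on the −y side, so W = (0.0000, -46.100). The virtual corner opposite M is at (-35.500, -46.100). A1 meets GE tangentially, so ZE is at right angles to GE and A1 meets SW tangentially, so ZS is at right angles to SW, with radius 4.3, so the center Z sits 4.3 in from both sides at Z = (-31.200, -41.800). Then |MZ| = |Z − M| = 52.160.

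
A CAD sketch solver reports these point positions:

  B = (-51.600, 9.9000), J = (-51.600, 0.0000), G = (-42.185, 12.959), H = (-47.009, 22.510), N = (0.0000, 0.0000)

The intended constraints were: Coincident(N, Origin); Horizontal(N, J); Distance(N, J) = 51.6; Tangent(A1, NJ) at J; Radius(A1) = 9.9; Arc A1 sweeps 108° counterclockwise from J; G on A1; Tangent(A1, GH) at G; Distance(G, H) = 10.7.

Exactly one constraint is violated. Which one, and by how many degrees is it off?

Tangent(A1, GH) at G — off by 8.80°.

N = (0.00, 0.00) ✓; N.y = 0.00, J.y = 0.00 ✓; |NJ| = 51.60 ✓; ∠(BJ, JN) = 90.00° ✓; |BJ| = 9.900 ✓; bearing(B→G) − bearing(B→J) = 108.0° ✓; |BG| = 9.899 ✓; ∠(BG, GH) = 81.20° ✗; |GH| = 10.70 ✓.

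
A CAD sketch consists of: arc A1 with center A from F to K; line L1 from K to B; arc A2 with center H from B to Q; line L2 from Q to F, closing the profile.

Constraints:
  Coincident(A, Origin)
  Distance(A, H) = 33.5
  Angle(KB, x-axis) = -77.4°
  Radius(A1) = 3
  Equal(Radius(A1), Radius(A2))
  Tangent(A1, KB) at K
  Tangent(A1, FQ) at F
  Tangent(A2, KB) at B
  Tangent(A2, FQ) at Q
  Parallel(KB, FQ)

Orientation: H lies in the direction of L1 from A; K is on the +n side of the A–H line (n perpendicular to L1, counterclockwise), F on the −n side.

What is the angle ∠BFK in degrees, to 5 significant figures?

79.846°

Tangency of A1 to both parallel lines with radius 3.0 puts K and F at A ± 3.0·n: K = (2.9278, 0.65443), F = (-2.9278, -0.65443). Equal radii place B and Q the same way about H: B = H + 3.0·n = (10.236, -32.039), Q = H − 3.0·n = (4.3800, -33.348). Then cos ∠BFK = FB·FK / (|FB||FK|), giving 79.846°.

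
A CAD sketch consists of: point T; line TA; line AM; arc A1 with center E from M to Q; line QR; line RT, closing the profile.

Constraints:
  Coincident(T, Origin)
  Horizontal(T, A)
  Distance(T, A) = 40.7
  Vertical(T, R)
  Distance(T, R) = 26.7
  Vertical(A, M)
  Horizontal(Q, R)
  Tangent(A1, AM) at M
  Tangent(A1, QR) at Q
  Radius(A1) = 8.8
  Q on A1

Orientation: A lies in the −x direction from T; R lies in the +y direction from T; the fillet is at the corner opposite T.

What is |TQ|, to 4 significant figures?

41.60

The virtual corner opposite T is at (-40.70, 26.70). The tangent condition forces EM to be normal to AM and since A1 is tangent to QR there, EQ ⟂ QR, with radius 8.8, so the center E sits 8.8 in from both sides at E = (-31.90, 17.90). That places the tangent points at M = (-40.70, 17.90) on AM and Q = (-31.90, 26.70) on QR. Then |TQ| = |Q − T| = 41.60.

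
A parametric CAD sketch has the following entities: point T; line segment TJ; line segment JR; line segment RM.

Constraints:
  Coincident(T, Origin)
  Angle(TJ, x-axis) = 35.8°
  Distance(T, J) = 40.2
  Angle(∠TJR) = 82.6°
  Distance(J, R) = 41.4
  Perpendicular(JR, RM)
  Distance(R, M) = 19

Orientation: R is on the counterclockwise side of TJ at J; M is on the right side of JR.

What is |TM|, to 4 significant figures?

69.12

∠TJR = 82.6°, so JR runs at 35.8° + (180° − 82.6°) = 133.2° from the x-axis; with |JR| = 41.4, R = J + 41.4·(cos 133.2°, sin 133.2°) = (4.265, 53.69). The perpendicularity gives RM at right angles to JR; with |RM| = 19.0 on the right of JR, M = R + 19.0·(0.7290, 0.6845) = (18.11, 66.70). Then |TM| = |M − T| = 69.12.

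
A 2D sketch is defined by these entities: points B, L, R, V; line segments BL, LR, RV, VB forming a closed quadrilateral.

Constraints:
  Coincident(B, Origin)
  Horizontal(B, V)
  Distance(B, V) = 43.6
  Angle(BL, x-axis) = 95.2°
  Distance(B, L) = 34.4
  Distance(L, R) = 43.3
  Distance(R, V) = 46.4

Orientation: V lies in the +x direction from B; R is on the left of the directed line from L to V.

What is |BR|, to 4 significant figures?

60.10

Checks: |LR| = 43.30 ✓; |RV| = 46.40 ✓.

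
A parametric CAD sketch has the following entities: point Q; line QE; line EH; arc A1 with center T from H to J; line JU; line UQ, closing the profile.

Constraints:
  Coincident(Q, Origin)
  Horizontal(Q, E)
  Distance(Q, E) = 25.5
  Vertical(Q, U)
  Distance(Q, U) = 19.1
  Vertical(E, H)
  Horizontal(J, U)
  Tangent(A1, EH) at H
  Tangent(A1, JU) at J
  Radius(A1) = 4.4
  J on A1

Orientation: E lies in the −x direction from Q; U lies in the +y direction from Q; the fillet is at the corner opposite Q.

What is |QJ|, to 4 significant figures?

28.46

The virtual corner opposite Q is at (-25.50, 19.10). Tangency of A1 to EH means the radius TH is perpendicular to EH and the tangent condition forces TJ to be normal to JU, with radius 4.4, so the center T sits 4.4 in from both sides at T = (-21.10, 14.70). That places the tangent points at H = (-25.50, 14.70) on EH and J = (-21.10, 19.10) on JU. Then |QJ| = |J − Q| = 28.46.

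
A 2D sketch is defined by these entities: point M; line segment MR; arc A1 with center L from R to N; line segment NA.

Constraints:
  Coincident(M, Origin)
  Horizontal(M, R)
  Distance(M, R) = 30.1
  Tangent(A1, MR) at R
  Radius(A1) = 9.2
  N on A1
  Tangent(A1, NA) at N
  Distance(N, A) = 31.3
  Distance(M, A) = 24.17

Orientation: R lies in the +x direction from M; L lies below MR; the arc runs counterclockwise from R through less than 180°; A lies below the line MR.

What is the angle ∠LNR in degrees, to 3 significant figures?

68.2°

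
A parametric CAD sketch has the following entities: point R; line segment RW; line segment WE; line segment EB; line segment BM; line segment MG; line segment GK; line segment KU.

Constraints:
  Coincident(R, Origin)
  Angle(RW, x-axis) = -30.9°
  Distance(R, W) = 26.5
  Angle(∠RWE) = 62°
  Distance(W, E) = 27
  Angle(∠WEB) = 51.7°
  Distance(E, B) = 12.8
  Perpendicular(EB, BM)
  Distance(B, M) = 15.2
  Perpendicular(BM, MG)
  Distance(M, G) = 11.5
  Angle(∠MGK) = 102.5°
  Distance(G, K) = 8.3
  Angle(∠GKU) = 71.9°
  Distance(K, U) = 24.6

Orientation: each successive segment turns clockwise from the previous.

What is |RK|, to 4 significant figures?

29.68

R is at the origin; RW runs at -30.9° with length 26.5, so W = (22.74, -13.61). ∠RWE = 62.0° gives WE at -148.9° from the x-axis; with |WE| = 27.0, E = (-0.3805, -27.56). ∠WEB = 51.7° gives EB at 82.80° from the x-axis; with |EB| = 12.8, B = (1.224, -14.86). The perpendicularity gives BM at right angles to EB, so BM runs at -7.200°; with |BM| = 15.2, M = (16.30, -16.76). The perpendicularity gives MG at right angles to BM, so MG runs at -97.20°; with |MG| = 11.5, G = (14.86, -28.17). ∠MGK = 102.5° gives GK at -174.7° from the x-axis; with |GK| = 8.3, K = (6.598, -28.94). Then |RK| = |K − R| = 29.68.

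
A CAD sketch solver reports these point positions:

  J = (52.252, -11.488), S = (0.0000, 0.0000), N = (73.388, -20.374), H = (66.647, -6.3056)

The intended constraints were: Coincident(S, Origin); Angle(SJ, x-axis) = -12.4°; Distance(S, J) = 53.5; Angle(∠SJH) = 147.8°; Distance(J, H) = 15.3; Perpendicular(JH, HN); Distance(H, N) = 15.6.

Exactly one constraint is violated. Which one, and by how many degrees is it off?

Perpendicular(JH, HN) — off by 5.80°.

S = (0.00, 0.00) ✓; SJ at -12.40° ✓; |SJ| = 53.50 ✓; ∠SJH = 147.8° ✓; |JH| = 15.30 ✓; ∠(JH, HN) = 84.20° ✗; |HN| = 15.60 ✓.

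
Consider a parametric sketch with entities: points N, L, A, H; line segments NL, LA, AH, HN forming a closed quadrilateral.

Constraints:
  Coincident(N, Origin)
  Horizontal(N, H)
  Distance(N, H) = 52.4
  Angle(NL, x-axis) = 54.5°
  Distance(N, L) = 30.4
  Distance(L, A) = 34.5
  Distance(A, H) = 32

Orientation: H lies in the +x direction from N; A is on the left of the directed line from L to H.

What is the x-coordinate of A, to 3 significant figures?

51.4

N is at the origin; NH is horizontal with |NH| = 52.4 and H in +x, so H = (52.4, 0). NL runs at 54.5° with |NL| = 30.4, so L = (17.7, 24.7). A is determined by |LA| = 34.5 and |AH| = 32.0 together: it lies at the intersection of circle(L, 34.5) and circle(H, 32.0). With |LH| = 42.7, the foot of the radical line on LH is 23.3 from L and the perpendicular offset is √(34.5² − 23.3²) = 25.5. Taking the left-of-LH solution: A = (51.4, 32.0).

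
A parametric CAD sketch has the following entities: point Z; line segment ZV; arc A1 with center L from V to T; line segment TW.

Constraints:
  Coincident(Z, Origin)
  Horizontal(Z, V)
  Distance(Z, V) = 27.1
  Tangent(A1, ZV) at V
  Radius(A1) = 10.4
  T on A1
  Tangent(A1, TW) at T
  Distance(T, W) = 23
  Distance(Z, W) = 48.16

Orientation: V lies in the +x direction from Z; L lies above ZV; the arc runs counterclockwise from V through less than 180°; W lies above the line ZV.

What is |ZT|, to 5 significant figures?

39.296

Checks: ∠(LV, VZ) = 90.00° ✓; |LT| = 10.40 ✓; ∠(LT, TW) = 90.00° ✓; |TW| = 23.00 ✓; |ZW| = 48.16 ✓.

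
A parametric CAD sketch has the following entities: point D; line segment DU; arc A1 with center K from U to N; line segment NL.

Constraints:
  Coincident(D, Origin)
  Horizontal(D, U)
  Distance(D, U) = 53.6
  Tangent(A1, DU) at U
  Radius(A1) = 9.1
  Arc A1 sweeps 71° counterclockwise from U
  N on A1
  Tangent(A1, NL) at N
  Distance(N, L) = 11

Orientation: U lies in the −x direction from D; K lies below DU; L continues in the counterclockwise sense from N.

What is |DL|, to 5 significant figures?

67.832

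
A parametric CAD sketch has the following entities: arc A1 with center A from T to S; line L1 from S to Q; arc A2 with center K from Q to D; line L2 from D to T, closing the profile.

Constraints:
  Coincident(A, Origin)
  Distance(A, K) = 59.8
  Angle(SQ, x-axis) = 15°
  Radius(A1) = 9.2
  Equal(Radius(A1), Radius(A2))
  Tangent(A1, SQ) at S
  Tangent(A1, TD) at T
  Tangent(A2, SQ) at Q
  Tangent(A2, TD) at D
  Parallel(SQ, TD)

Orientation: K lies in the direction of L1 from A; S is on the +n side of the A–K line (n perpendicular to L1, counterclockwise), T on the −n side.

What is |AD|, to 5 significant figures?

60.504

The slot axis is L1's direction at 15.0°, so u = (cos 15.0°, sin 15.0°) = (0.96593, 0.25882) and n = (−sin 15.0°, cos 15.0°) = (-0.25882, 0.96593). A is at the origin and K lies 59.8 along u from A, so K = 59.8·u = (57.762, 15.477). Tangency of A1 to both parallel lines with radius 9.2 puts S and T at A ± 9.2·n: S = (-2.3811, 8.8865), T = (2.3811, -8.8865). Equal radii place Q and D the same way about K: Q = K + 9.2·n = (55.381, 24.364), D = K − 9.2·n = (60.143, 6.5909). Then |AD| = |D − A| = 60.504.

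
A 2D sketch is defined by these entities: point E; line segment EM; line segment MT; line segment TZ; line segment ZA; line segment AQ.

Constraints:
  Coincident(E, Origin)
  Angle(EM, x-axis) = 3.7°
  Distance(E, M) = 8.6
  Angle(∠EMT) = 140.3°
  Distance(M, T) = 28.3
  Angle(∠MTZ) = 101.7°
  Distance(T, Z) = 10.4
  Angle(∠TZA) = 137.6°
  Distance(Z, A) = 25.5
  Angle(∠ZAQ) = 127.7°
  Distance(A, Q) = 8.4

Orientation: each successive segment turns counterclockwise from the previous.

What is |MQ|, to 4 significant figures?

34.35

∠TZA = 137.6° gives ZA at 164.1° from the x-axis; with |ZA| = 25.5, A = (-0.8452, 35.83). ∠ZAQ = 127.7° gives AQ at -143.6° from the x-axis; with |AQ| = 8.4, Q = (-7.606, 30.85). Then |MQ| = |Q − M| = 34.35.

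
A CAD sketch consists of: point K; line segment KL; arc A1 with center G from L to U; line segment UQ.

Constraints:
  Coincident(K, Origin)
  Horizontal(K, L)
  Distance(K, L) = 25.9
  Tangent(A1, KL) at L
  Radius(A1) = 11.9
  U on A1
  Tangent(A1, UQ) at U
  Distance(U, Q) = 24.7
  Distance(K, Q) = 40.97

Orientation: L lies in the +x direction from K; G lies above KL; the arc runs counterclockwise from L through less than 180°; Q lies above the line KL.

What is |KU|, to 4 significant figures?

39.81

K is at the origin; KL is horizontal with |KL| = 25.9 and L on the +x side, so L = (25.90, 0.000). The tangent condition forces GL to be normal to KL, so G = L + (0, 11.9) = (25.90, 11.90). Since GU ⟂ UQ (tangency), |GQ| = √(11.9² + 24.7²) = 27.42 regardless of where U sits on A1. So Q lies on both circle(K, 40.97) and circle(G, 27.42); the above-KL intersection is Q = (16.31, 37.58). U is the foot of the tangent from Q: U = (34.14, 20.49).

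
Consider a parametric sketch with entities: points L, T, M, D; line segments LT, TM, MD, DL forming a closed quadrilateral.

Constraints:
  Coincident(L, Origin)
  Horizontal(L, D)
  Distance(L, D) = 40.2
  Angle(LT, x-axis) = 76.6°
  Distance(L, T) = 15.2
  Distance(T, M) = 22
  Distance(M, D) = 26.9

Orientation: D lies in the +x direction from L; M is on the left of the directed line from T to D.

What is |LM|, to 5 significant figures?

32.685

Checks: |TM| = 22.00 ✓; |MD| = 26.90 ✓.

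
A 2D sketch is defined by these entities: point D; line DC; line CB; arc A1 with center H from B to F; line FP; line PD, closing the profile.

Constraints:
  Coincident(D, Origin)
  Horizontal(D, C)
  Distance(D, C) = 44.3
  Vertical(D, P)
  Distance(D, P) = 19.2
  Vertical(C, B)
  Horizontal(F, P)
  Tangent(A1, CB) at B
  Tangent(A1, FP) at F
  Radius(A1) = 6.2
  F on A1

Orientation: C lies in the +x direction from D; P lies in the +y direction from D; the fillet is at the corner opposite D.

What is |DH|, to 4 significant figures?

40.26

D is at the origin; DC is horizontal with |DC| = 44.3 and C on the +x side, so C = (44.30, 0.000). D and P share the same x with |DP| = 19.2 and P on the +y side, so P = (0.000, 19.20). The virtual corner opposite D is at (44.30, 19.20). Tangency of A1 to CB means the radius HB is perpendicular to CB and tangency of A1 to FP means the radius HF is perpendicular to FP, with radius 6.2, so the center H sits 6.2 in from both sides at H = (38.10, 13.00). Then |DH| = |H − D| = 40.26.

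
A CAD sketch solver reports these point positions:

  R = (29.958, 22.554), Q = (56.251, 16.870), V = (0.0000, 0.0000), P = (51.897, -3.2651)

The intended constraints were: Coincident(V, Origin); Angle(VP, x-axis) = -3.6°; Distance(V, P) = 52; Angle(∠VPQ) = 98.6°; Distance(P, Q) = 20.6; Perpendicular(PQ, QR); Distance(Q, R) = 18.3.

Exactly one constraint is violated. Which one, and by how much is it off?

Distance(Q, R) = 18.3 — off by 8.60.

V = (0.00, 0.00) ✓; VP at -3.600° ✓; |VP| = 52.00 ✓; ∠VPQ = 98.60° ✓; |PQ| = 20.60 ✓; ∠(PQ, QR) = 90.00° ✓; |QR| = 26.90 ✗.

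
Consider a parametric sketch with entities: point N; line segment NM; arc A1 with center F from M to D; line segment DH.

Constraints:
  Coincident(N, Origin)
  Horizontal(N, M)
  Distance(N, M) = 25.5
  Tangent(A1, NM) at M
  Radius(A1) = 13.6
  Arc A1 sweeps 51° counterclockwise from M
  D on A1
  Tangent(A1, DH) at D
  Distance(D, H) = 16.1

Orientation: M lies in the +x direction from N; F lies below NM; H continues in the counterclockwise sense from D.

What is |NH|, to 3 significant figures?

18.2

N is at the origin; NM is horizontal with |NM| = 25.5 and M on the +x side, so M = (25.5, 0.00). Tangency of A1 to NM means the radius FM is perpendicular to NM, so F = M + (0, -13.6) = (25.5, -13.6). On A1, M sits at bearing 90° from F; a 51° counterclockwise sweep puts D at bearing 141°, so D = F + 13.6·(cos 141°, sin 141°) = (14.9, -5.04). Since A1 is tangent to DH there, FD ⟂ DH, so DH runs along (−sin 141°, cos 141°); with |DH| = 16.1, H = (4.80, -17.6). Then |NH| = |H − N| = 18.2.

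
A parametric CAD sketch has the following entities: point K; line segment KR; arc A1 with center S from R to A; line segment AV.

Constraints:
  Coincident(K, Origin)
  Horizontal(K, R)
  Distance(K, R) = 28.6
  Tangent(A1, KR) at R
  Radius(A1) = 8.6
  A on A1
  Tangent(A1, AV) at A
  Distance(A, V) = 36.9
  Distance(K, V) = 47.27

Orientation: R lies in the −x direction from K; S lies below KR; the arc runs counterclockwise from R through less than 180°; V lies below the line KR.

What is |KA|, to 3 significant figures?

38.2

K is at the origin; K and R share the same y with |KR| = 28.6 and R on the −x side, so R = (-28.6, 0.00). The tangent condition forces SR to be normal to KR, so S = R + (0, -8.6) = (-28.6, -8.60). Since SA ⟂ AV (tangency), |SV| = √(8.6² + 36.9²) = 37.9 regardless of where A sits on A1. So V lies on both circle(K, 47.27) and circle(S, 37.9); the below-KR intersection is V = (-16.2, -44.4). A is the foot of the tangent from V: A = (-35.9, -13.2).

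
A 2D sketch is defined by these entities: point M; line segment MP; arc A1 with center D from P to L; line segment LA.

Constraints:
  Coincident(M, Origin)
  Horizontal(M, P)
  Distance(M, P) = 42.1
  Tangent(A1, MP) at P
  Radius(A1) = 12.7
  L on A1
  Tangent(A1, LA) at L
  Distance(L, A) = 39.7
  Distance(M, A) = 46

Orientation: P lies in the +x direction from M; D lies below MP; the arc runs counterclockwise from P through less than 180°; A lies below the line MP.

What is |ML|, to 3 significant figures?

31.4

M is at the origin; MP is horizontal with |MP| = 42.1 and P on the +x side, so P = (42.1, 0.00). Since A1 is tangent to MP there, DP ⟂ MP, so D = P + (0, -12.7) = (42.1, -12.7). Since DL ⟂ LA (tangency), |DA| = √(12.7² + 39.7²) = 41.7 regardless of where L sits on A1. So A lies on both circle(M, 46.0) and circle(D, 41.7); the below-MP intersection is A = (14.3, -43.7). L is the foot of the tangent from A: L = (30.5, -7.50).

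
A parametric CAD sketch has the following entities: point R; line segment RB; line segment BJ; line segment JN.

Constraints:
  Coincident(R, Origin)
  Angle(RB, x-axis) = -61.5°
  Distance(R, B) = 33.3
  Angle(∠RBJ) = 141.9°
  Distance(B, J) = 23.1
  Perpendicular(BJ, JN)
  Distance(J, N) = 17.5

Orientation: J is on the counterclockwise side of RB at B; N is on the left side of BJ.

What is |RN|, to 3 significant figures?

49.4

R is at the origin; RB runs at -61.5° with length 33.3, so B = 33.3·(cos -61.5°, sin -61.5°) = (15.9, -29.3). ∠RBJ = 141.9°, so BJ runs at -61.5° + (180° − 141.9°) = -23.4° from the x-axis; with |BJ| = 23.1, J = B + 23.1·(cos -23.4°, sin -23.4°) = (37.1, -38.4). BJ is perpendicular to JN; with |JN| = 17.5 on the left of BJ, N = J + 17.5·(0.397, 0.918) = (44.0, -22.4). Then |RN| = |N − R| = 49.4.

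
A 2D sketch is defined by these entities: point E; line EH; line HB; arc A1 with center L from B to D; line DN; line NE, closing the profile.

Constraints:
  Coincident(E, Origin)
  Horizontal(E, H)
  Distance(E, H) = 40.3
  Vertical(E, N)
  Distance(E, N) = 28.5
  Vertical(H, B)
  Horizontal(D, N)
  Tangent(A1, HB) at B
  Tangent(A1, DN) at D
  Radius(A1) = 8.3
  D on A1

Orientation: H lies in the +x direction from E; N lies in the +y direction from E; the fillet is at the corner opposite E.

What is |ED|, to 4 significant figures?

42.85

E is at the origin; EH is horizontal with |EH| = 40.3 and H on the +x side, so H = (40.30, 0.000). E and N share the same x with |EN| = 28.5 and N on the +y side, so N = (0.000, 28.50). The virtual corner opposite E is at (40.30, 28.50). Since A1 is tangent to HB there, LB ⟂ HB and A1 meets DN tangentially, so LD is at right angles to DN, with radius 8.3, so the center L sits 8.3 in from both sides at L = (32.00, 20.20). That places the tangent points at B = (40.30, 20.20) on HB and D = (32.00, 28.50) on DN. Then |ED| = |D − E| = 42.85.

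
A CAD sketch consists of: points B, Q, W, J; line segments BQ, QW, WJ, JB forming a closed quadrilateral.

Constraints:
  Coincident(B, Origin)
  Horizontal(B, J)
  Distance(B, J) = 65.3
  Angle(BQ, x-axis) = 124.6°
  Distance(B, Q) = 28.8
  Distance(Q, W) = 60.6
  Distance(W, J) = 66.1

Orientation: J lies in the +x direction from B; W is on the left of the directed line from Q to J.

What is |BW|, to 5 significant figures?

67.037

Checks: |QW| = 60.60 ✓; |WJ| = 66.10 ✓.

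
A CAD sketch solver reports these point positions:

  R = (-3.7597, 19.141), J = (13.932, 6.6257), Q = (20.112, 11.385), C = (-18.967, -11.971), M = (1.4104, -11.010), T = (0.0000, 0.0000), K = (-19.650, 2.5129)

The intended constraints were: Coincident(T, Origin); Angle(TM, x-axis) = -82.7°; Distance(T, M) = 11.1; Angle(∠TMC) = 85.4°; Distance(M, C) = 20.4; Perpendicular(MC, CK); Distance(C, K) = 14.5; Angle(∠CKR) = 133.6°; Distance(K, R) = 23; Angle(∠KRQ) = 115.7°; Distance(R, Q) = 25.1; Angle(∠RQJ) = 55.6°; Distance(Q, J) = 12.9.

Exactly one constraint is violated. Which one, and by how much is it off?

Distance(Q, J) = 12.9 — off by 5.10.

T = (0.00, 0.00) ✓; TM at -82.70° ✓; |TM| = 11.10 ✓; ∠TMC = 85.40° ✓; |MC| = 20.40 ✓; ∠(MC, CK) = 90.00° ✓; |CK| = 14.50 ✓; ∠CKR = 133.6° ✓; |KR| = 23.00 ✓; ∠KRQ = 115.7° ✓; |RQ| = 25.10 ✓; ∠RQJ = 55.60° ✓; |QJ| = 7.800 ✗.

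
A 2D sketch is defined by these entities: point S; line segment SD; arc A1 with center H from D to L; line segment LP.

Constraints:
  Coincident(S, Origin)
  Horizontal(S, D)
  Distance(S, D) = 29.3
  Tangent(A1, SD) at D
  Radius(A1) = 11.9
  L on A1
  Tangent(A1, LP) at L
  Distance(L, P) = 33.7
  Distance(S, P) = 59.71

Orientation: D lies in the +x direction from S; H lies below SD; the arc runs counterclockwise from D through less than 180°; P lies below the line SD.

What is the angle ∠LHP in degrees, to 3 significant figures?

70.6°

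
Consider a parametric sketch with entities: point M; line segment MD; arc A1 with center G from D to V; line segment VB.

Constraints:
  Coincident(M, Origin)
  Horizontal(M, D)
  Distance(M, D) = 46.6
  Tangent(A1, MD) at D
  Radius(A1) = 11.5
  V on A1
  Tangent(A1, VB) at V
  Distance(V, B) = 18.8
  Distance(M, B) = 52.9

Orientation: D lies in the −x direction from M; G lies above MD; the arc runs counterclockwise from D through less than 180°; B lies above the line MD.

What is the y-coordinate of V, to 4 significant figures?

15.02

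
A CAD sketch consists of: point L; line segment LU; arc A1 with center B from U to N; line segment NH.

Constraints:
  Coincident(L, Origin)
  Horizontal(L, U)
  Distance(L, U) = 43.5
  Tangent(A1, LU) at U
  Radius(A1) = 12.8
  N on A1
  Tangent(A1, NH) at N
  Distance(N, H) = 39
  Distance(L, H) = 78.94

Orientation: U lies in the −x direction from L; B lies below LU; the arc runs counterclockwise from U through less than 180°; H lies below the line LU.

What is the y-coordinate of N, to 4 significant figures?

-11.15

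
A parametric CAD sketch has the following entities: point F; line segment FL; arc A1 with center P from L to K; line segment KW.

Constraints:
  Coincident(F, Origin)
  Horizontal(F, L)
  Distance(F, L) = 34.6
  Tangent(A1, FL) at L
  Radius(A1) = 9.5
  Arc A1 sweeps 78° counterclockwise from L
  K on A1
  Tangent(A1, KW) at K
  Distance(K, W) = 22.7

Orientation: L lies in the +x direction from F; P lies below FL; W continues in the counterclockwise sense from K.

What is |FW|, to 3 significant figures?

36.2

F is at the origin; F and L share the same y with |FL| = 34.6 and L on the +x side, so L = (34.6, 0.00). Since A1 is tangent to FL there, PL ⟂ FL, so P = L + (0, -9.5) = (34.6, -9.50). On A1, L sits at bearing 90° from P; a 78° counterclockwise sweep puts K at bearing 168°, so K = P + 9.5·(cos 168°, sin 168°) = (25.3, -7.52). Tangency of A1 to KW means the radius PK is perpendicular to KW, so KW runs along (−sin 168°, cos 168°); with |KW| = 22.7, W = (20.6, -29.7). Then |FW| = |W − F| = 36.2.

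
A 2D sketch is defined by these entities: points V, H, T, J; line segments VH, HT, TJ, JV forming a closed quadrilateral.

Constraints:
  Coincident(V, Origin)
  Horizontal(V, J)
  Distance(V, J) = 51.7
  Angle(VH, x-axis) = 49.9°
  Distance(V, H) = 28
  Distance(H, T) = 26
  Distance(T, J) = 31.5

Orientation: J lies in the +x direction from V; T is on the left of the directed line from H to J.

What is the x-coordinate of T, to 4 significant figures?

42.53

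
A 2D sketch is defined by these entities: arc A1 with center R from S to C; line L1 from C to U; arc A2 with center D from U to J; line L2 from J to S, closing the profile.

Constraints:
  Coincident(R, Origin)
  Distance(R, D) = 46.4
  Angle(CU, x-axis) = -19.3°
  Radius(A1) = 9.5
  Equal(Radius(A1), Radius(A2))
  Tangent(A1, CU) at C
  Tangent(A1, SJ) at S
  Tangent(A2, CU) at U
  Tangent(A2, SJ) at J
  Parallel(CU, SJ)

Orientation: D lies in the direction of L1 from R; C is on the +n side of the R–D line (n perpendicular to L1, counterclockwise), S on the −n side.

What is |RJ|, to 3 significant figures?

47.4

The slot axis is L1's direction at -19.3°, so u = (cos -19.3°, sin -19.3°) = (0.944, -0.331) and n = (−sin -19.3°, cos -19.3°) = (0.331, 0.944). R is at the origin and D lies 46.4 along u from R, so D = 46.4·u = (43.8, -15.3). Tangency of A1 to both parallel lines with radius 9.5 puts C and S at R ± 9.5·n: C = (3.14, 8.97), S = (-3.14, -8.97). Equal radii place U and J the same way about D: U = D + 9.5·n = (46.9, -6.37), J = D − 9.5·n = (40.7, -24.3). Then |RJ| = |J − R| = 47.4.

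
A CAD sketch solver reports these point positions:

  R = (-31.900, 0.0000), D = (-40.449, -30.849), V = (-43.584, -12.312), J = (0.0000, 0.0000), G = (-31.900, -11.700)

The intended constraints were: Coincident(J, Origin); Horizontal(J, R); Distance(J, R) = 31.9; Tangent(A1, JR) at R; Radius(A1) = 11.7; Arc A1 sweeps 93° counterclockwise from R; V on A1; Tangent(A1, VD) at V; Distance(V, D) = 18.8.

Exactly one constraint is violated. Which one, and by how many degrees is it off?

Tangent(A1, VD) at V — off by 6.60°.

J = (0.00, 0.00) ✓; J.y = 0.00, R.y = 0.00 ✓; |JR| = 31.90 ✓; ∠(GR, RJ) = 90.00° ✓; |GR| = 11.70 ✓; bearing(G→V) − bearing(G→R) = 93.00° ✓; |GV| = 11.70 ✓; ∠(GV, VD) = 83.40° ✗; |VD| = 18.80 ✓.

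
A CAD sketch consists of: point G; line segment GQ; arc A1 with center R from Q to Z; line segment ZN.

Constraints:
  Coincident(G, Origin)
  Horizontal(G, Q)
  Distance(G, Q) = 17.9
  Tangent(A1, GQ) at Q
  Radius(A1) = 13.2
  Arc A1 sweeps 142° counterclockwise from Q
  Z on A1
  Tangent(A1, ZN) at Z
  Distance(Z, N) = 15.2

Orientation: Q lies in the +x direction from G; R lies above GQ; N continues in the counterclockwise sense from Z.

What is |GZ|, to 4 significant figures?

35.13

G is at the origin; G and Q share the same y with |GQ| = 17.9 and Q on the +x side, so Q = (17.90, 0.000). Since A1 is tangent to GQ there, RQ ⟂ GQ, so R = Q + (0, 13.2) = (17.90, 13.20). On A1, Q sits at bearing -90° from R; a 142° counterclockwise sweep puts Z at bearing 52°, so Z = R + 13.2·(cos 52°, sin 52°) = (26.03, 23.60). Then |GZ| = |Z − G| = 35.13.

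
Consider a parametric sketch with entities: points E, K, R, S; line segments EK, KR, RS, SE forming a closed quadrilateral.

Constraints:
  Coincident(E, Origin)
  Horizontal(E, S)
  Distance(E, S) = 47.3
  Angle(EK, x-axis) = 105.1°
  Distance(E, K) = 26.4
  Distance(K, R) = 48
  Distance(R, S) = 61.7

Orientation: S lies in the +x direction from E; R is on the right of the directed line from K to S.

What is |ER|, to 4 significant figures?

24.61

Checks: |KR| = 48.00 ✓; |RS| = 61.70 ✓.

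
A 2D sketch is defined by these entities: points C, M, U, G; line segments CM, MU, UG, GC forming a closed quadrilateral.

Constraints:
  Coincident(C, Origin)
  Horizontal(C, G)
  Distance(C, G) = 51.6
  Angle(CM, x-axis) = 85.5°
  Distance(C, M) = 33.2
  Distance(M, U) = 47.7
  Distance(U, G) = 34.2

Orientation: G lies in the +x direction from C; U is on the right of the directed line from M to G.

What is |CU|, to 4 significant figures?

22.58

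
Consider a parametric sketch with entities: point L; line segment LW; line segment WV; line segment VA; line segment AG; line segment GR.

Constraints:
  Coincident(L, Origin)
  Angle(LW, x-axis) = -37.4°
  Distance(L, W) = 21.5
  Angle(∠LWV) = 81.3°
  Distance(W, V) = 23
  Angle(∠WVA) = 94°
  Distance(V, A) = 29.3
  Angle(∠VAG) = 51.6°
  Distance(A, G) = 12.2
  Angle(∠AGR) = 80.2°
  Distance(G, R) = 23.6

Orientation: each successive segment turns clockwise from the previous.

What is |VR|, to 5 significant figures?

10.021

L is at the origin; LW runs at -37.4° with length 21.5, so W = (17.080, -13.059). ∠LWV = 81.3° gives WV at -136.10° from the x-axis; with |WV| = 23.0, V = (0.50724, -29.007). ∠WVA = 94.0° gives VA at 137.90° from the x-axis; with |VA| = 29.3, A = (-21.233, -9.3633). ∠VAG = 51.6° gives AG at 9.5000° from the x-axis; with |AG| = 12.2, G = (-9.2000, -7.3497). ∠AGR = 80.2° gives GR at -90.300° from the x-axis; with |GR| = 23.6, R = (-9.3235, -30.949). Then |VR| = |R − V| = 10.021.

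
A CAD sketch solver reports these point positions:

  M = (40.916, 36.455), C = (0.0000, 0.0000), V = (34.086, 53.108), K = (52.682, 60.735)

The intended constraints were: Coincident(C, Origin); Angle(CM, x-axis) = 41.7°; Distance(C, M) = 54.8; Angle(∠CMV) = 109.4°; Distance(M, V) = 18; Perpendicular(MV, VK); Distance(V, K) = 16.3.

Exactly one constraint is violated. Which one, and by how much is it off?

Distance(V, K) = 16.3 — off by 3.80.

C = (0.00, 0.00) ✓; CM at 41.70° ✓; |CM| = 54.80 ✓; ∠CMV = 109.4° ✓; |MV| = 18.00 ✓; ∠(MV, VK) = 90.00° ✓; |VK| = 20.10 ✗.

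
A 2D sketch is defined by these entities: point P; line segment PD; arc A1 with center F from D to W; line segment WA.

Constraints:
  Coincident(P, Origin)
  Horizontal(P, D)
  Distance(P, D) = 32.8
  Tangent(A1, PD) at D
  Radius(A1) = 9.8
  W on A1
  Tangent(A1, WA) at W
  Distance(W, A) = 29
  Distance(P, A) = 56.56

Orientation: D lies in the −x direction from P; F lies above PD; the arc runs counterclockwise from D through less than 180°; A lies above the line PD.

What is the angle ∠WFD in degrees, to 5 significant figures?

123.38°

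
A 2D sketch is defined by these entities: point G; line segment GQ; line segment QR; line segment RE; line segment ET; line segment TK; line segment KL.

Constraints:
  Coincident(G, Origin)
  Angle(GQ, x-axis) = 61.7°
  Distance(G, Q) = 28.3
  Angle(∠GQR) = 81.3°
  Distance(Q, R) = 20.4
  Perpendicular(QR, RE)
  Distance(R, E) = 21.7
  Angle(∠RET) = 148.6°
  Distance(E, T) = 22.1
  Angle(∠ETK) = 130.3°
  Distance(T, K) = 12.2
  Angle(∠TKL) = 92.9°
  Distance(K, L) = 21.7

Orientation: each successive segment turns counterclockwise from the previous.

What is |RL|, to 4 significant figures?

35.13

G is at the origin; GQ runs at 61.7° with length 28.3, so Q = (13.42, 24.92). ∠GQR = 81.3° gives QR at 160.4° from the x-axis; with |QR| = 20.4, R = (-5.801, 31.76). QR is perpendicular to RE, so RE runs at -109.6°; with |RE| = 21.7, E = (-13.08, 11.32). ∠RET = 148.6° gives ET at -78.20° from the x-axis; with |ET| = 22.1, T = (-8.561, -10.31). ∠ETK = 130.3° gives TK at -28.50° from the x-axis; with |TK| = 12.2, K = (2.160, -16.14). ∠TKL = 92.9° gives KL at 58.60° from the x-axis; with |KL| = 21.7, L = (13.47, 2.386). Then |RL| = |L − R| = 35.13.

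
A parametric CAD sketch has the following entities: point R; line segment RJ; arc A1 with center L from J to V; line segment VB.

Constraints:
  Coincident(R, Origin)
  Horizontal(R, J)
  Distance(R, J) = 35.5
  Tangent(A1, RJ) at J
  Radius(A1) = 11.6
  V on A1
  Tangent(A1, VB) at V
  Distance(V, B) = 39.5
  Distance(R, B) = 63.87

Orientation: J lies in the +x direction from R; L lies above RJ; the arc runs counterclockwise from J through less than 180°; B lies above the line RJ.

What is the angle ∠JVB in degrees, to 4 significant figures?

127.2°

R is at the origin; R and J share the same y with |RJ| = 35.5 and J on the +x side, so J = (35.50, 0.000). Since A1 is tangent to RJ there, LJ ⟂ RJ, so L = J + (0, 11.6) = (35.50, 11.60). Since LV ⟂ VB (tangency), |LB| = √(11.6² + 39.5²) = 41.17 regardless of where V sits on A1. So B lies on both circle(R, 63.87) and circle(L, 41.17); the above-RJ intersection is B = (35.99, 52.77). V is the foot of the tangent from B: V = (46.67, 14.74).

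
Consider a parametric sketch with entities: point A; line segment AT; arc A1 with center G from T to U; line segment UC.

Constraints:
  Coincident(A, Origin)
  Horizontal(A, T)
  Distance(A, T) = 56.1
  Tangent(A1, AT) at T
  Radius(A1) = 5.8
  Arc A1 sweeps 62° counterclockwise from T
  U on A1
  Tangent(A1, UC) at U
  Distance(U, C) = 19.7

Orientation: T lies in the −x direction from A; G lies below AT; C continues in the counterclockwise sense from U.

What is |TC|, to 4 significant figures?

25.01

On A1, T sits at bearing 90° from G; a 62° counterclockwise sweep puts U at bearing 152°, so U = G + 5.8·(cos 152°, sin 152°) = (-61.22, -3.077). The tangent condition forces GU to be normal to UC, so UC runs along (−sin 152°, cos 152°); with |UC| = 19.7, C = (-70.47, -20.47). Then |TC| = |C − T| = 25.01.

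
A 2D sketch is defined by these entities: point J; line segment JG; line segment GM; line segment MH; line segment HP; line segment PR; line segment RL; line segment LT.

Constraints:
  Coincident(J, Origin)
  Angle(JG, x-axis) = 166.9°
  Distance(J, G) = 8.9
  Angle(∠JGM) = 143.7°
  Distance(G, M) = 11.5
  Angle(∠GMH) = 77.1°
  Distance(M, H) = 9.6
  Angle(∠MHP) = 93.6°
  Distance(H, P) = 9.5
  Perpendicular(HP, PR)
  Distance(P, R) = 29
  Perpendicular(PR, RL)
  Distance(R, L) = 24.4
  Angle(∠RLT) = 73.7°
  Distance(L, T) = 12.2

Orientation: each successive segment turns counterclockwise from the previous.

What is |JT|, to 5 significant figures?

32.604

PR ⟂ RL, so RL runs at -147.50°; with |RL| = 24.4, L = (-41.730, 6.1827). ∠RLT = 73.7° gives LT at -41.200° from the x-axis; with |LT| = 12.2, T = (-32.551, -1.8533). Then |JT| = |T − J| = 32.604.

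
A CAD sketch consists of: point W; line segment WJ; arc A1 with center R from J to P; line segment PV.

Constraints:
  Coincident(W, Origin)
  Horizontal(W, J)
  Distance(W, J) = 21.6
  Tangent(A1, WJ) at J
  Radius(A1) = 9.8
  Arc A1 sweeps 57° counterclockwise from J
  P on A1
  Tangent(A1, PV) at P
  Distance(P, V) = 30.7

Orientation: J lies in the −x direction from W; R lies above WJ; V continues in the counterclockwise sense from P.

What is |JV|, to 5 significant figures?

39.174

W is at the origin; W and J share the same y with |WJ| = 21.6 and J on the −x side, so J = (-21.600, 0.0000). The tangent condition forces RJ to be normal to WJ, so R = J + (0, 9.8) = (-21.600, 9.8000). On A1, J sits at bearing -90° from R; a 57° counterclockwise sweep puts P at bearing -33°, so P = R + 9.8·(cos -33°, sin -33°) = (-13.381, 4.4625). Tangency of A1 to PV means the radius RP is perpendicular to PV, so PV runs along (−sin -33°, cos -33°); with |PV| = 30.7, V = (3.3394, 30.210). Then |JV| = |V − J| = 39.174.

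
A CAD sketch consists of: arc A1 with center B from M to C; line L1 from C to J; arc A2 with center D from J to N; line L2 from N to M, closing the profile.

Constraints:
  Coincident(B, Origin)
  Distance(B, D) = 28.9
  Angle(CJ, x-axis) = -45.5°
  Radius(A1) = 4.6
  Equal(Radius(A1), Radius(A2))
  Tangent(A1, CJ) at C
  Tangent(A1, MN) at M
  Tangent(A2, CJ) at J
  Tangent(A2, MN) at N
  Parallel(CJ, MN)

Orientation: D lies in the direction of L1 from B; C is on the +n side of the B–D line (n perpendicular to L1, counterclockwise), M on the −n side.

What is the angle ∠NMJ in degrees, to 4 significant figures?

17.66°

Tangency of A1 to both parallel lines with radius 4.6 puts C and M at B ± 4.6·n: C = (3.281, 3.224), M = (-3.281, -3.224). Equal radii place J and N the same way about D: J = D + 4.6·n = (23.54, -17.39), N = D − 4.6·n = (16.98, -23.84). Then cos ∠NMJ = MN·MJ / (|MN||MJ|), giving 17.66°.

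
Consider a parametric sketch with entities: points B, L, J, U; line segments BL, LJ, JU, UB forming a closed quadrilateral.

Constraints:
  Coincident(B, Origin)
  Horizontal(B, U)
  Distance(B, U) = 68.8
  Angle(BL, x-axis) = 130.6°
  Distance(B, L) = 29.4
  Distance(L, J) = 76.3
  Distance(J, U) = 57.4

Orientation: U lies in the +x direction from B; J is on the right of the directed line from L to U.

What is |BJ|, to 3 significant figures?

47.0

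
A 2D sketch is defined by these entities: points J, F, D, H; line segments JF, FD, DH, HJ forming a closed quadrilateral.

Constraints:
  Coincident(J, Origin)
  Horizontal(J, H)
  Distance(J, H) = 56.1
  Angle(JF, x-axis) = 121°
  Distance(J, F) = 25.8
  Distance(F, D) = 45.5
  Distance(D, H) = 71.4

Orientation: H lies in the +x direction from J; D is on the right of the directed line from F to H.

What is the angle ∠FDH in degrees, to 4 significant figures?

73.32°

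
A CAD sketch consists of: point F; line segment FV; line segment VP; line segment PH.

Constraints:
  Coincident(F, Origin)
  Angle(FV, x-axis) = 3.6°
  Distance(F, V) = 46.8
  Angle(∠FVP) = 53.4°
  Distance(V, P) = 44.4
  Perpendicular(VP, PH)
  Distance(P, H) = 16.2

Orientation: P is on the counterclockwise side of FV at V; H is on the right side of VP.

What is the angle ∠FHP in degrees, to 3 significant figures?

17.1°

F is at the origin; FV runs at 3.6° with length 46.8, so V = 46.8·(cos 3.6°, sin 3.6°) = (46.7, 2.94). ∠FVP = 53.4°, so VP runs at 3.6° + (180° − 53.4°) = 130° from the x-axis; with |VP| = 44.4, P = V + 44.4·(cos 130°, sin 130°) = (18.0, 36.9). VP ⟂ PH; with |PH| = 16.2 on the right of VP, H = P + 16.2·(0.764, 0.645) = (30.4, 47.3). Then cos ∠FHP = HF·HP / (|HF||HP|), giving 17.1°.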